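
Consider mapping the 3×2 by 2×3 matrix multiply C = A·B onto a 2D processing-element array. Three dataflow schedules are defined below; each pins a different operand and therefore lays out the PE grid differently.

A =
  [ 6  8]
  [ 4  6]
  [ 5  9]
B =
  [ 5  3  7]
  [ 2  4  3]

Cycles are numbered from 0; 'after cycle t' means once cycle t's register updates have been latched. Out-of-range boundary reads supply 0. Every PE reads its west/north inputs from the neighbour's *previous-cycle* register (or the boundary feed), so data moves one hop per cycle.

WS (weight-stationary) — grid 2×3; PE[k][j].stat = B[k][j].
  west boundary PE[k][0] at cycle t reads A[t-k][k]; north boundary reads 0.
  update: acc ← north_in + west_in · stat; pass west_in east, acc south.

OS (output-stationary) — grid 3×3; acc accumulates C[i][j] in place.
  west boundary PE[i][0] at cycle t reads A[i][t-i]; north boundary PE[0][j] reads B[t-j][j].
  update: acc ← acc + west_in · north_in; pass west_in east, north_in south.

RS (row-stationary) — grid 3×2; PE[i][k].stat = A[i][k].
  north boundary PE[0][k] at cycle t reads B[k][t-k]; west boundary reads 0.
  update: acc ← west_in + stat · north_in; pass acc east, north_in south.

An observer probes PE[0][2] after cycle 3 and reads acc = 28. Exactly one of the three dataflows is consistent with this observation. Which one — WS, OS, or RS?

dataflow = WS

WS [2×3] PE[0][2] across cycles:
  after 0 — PE[0][2] acc=0, pass-E 0, pass-S 0
  after 1 — PE[0][2] acc=0, pass-E 0, pass-S 0
  after 2 — PE[0][2] acc=42, pass-E 6, pass-S 42
  after 3 — PE[0][2] acc=28, pass-E 4, pass-S 28
OS [3×3] PE[0][2] across cycles:
  after 0 — PE[0][2] acc=0, pass-E 0, pass-S 0
  after 1 — PE[0][2] acc=0, pass-E 0, pass-S 0
  after 2 — PE[0][2] acc=42, pass-E 6, pass-S 7
  after 3 — PE[0][2] acc=66, pass-E 8, pass-S 3
— RS: 3×2 array has no PE[0][2].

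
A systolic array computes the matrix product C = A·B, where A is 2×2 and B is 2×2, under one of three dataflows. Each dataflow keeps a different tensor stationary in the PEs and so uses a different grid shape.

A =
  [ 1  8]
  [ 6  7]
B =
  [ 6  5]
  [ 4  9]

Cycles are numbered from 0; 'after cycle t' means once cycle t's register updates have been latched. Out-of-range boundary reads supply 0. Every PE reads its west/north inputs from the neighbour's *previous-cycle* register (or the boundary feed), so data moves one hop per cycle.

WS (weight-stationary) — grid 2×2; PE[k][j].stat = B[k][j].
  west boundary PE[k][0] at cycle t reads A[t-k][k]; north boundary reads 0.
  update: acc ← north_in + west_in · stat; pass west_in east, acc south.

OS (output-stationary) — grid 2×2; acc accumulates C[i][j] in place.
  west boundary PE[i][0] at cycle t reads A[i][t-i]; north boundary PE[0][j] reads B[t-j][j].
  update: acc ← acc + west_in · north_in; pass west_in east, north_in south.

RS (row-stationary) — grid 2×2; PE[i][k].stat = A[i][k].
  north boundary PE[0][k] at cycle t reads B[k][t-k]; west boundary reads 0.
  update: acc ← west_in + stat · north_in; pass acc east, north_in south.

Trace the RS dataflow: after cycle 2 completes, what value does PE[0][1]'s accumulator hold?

PE[0][1].acc = 77

RS on a 2×2 grid — tracing PE[0][1] and its feeders:
  cycle 0: PE[0][0] → acc 6, east 6, south 6
  cycle 0: PE[0][1] → acc 0, east 0, south 0
  cycle 1: PE[0][0] → acc 5, east 5, south 5
  cycle 1: PE[0][1] → acc 38, east 38, south 4
  cycle 2: PE[0][0] → acc 0, east 0, south 0
  cycle 2: PE[0][1] → acc 77, east 77, south 9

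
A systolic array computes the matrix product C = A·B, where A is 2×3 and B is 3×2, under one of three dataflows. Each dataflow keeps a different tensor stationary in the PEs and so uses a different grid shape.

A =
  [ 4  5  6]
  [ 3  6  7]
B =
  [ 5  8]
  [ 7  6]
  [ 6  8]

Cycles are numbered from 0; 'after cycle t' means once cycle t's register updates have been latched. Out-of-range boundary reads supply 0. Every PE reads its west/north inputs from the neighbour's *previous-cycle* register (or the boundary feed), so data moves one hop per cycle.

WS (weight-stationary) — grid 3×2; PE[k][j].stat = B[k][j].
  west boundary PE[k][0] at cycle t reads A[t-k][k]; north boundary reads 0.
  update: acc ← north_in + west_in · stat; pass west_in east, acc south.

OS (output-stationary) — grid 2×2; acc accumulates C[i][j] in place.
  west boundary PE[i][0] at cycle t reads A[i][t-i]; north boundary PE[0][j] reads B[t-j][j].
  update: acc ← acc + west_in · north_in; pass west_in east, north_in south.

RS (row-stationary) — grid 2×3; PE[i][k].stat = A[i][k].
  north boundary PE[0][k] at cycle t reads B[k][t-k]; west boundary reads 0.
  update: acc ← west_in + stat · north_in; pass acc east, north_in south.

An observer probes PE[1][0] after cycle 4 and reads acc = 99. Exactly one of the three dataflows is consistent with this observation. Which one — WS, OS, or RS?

— WS: 3×2; PE[1][0] trace:
  c0 r1c0: 0 / 0 / 0
  c1 r1c0: 55 / 5 / 55
  c2 r1c0: 57 / 6 / 57
  c3 r1c0: 0 / 0 / 0
  c4 r1c0: 0 / 0 / 0
— OS: 2×2; PE[1][0] trace:
  c0 r1c0: 0 / 0 / 0
  c1 r1c0: 15 / 3 / 5
  c2 r1c0: 57 / 6 / 7
  c3 r1c0: 99 / 7 / 6
  c4 r1c0: 99 / 0 / 0
— RS: 2×3; PE[1][0] trace:
  c0 r1c0: 0 / 0 / 0
  c1 r1c0: 15 / 15 / 5
  c2 r1c0: 24 / 24 / 8
  c3 r1c0: 0 / 0 / 0
  c4 r1c0: 0 / 0 / 0

dataflow = OS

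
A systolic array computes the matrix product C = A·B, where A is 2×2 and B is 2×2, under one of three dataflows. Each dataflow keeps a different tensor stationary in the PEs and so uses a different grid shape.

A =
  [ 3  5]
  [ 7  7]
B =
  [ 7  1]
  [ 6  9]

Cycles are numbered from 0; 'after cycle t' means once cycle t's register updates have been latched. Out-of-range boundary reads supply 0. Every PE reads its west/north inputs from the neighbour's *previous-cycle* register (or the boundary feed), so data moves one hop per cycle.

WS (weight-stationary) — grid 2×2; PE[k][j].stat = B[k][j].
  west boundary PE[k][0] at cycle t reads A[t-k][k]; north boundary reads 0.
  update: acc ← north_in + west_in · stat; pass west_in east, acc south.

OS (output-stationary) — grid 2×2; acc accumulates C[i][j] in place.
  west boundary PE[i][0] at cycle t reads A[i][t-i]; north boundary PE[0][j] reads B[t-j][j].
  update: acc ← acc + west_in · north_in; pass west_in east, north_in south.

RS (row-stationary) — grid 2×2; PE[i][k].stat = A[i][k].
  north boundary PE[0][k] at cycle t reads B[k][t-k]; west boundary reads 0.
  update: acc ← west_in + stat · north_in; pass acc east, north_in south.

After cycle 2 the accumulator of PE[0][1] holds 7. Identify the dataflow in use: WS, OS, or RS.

WS [2×2] PE[0][1] across cycles:
  @0  [0,1]  acc 0  |  →0  ↓0
  @1  [0,1]  acc 3  |  →3  ↓3
  @2  [0,1]  acc 7  |  →7  ↓7
OS [2×2] PE[0][1] across cycles:
  @0  [0,1]  acc 0  |  →0  ↓0
  @1  [0,1]  acc 3  |  →3  ↓1
  @2  [0,1]  acc 48  |  →5  ↓9
RS [2×2] PE[0][1] across cycles:
  @0  [0,1]  acc 0  |  →0  ↓0
  @1  [0,1]  acc 51  |  →51  ↓6
  @2  [0,1]  acc 48  |  →48  ↓9

dataflow = WS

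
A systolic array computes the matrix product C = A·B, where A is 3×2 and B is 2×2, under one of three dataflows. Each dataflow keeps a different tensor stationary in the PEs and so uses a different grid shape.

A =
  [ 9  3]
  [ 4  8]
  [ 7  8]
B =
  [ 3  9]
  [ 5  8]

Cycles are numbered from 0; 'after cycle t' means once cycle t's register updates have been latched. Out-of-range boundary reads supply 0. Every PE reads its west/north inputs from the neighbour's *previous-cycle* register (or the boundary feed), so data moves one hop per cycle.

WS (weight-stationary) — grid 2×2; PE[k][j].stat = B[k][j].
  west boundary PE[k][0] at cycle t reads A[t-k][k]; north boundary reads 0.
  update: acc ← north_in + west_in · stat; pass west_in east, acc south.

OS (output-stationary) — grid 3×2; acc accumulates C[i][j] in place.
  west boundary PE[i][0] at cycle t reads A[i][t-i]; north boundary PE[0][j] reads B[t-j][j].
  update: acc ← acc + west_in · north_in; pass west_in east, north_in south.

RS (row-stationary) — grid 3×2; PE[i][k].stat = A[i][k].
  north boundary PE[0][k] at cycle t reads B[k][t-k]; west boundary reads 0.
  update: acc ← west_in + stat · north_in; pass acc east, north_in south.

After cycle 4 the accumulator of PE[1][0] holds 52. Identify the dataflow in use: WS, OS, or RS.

— WS: 2×2; PE[1][0] trace:
  step 0 · PE1,0: acc=0; fwd→0 fwd↓0
  step 1 · PE1,0: acc=42; fwd→3 fwd↓42
  step 2 · PE1,0: acc=52; fwd→8 fwd↓52
  step 3 · PE1,0: acc=61; fwd→8 fwd↓61
  step 4 · PE1,0: acc=0; fwd→0 fwd↓0
— OS: 3×2; PE[1][0] trace:
  step 0 · PE1,0: acc=0; fwd→0 fwd↓0
  step 1 · PE1,0: acc=12; fwd→4 fwd↓3
  step 2 · PE1,0: acc=52; fwd→8 fwd↓5
  step 3 · PE1,0: acc=52; fwd→0 fwd↓0
  step 4 · PE1,0: acc=52; fwd→0 fwd↓0
— RS: 3×2; PE[1][0] trace:
  step 0 · PE1,0: acc=0; fwd→0 fwd↓0
  step 1 · PE1,0: acc=12; fwd→12 fwd↓3
  step 2 · PE1,0: acc=36; fwd→36 fwd↓9
  step 3 · PE1,0: acc=0; fwd→0 fwd↓0
  step 4 · PE1,0: acc=0; fwd→0 fwd↓0

dataflow = OS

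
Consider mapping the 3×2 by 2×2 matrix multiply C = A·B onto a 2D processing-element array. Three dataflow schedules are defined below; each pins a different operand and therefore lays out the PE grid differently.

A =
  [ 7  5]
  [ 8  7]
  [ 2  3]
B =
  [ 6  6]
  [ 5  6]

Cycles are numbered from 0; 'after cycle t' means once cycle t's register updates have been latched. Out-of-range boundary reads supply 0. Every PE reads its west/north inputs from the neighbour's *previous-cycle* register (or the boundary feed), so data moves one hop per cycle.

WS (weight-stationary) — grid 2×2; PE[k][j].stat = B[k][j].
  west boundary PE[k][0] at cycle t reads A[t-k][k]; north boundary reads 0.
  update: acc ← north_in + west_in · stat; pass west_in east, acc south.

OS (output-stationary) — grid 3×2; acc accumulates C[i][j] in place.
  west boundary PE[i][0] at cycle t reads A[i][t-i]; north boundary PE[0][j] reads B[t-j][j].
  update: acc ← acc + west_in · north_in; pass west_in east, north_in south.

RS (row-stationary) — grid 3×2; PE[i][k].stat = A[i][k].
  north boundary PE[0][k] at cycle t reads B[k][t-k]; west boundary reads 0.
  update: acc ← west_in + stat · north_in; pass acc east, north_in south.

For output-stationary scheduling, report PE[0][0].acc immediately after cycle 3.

OS 3×2: PE[0][0] cycle-by-cycle (with neighbour feeds):
  cycle 0: PE[0][0] → acc 42, east 7, south 6
  cycle 1: PE[0][0] → acc 67, east 5, south 5
  cycle 2: PE[0][0] → acc 67, east 0, south 0
  cycle 3: PE[0][0] → acc 67, east 0, south 0

PE[0][0].acc = 67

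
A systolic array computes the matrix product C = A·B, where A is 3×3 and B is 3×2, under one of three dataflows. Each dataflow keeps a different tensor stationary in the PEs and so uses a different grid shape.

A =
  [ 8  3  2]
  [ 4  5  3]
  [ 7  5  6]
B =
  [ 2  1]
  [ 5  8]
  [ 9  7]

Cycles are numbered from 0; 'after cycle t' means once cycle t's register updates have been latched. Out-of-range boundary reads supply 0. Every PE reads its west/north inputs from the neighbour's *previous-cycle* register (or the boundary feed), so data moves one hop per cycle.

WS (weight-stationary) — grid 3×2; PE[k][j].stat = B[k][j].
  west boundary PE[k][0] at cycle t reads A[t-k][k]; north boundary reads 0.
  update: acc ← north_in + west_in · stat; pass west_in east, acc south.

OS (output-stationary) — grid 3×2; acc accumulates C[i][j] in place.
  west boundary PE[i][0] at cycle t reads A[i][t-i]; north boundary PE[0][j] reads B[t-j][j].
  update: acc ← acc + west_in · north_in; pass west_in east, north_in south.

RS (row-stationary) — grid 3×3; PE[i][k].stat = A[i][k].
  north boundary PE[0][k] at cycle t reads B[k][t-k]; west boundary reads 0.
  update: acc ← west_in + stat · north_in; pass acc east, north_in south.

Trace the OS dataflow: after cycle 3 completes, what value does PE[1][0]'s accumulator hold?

Tracing OS — 3×2 array, target PE[1][0]:
  c0 r0c0: 16 / 8 / 2
  c0 r1c0: 0 / 0 / 0
  c1 r0c0: 31 / 3 / 5
  c1 r1c0: 8 / 4 / 2
  c2 r0c0: 49 / 2 / 9
  c2 r1c0: 33 / 5 / 5
  c3 r0c0: 49 / 0 / 0
  c3 r1c0: 60 / 3 / 9

PE[1][0].acc = 60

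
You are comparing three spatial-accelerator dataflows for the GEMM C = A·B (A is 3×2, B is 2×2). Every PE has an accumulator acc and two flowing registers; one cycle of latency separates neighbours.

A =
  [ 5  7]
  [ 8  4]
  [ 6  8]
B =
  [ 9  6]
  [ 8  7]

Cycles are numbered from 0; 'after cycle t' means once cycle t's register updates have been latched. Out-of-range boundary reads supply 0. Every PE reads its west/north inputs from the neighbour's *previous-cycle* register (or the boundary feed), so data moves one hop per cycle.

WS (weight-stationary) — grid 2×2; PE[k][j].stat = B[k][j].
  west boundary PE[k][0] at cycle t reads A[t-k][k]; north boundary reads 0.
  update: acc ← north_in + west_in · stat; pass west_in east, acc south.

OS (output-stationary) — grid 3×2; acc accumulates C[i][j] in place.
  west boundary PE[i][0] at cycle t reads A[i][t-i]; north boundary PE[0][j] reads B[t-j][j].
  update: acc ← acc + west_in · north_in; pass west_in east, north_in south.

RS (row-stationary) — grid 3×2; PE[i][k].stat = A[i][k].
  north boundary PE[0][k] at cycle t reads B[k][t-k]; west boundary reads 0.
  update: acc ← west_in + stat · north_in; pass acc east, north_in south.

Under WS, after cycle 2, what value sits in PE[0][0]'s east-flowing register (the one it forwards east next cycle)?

Tracing WS — 2×2 array, target PE[0][0]:
  c0 r0c0: 45 / 5 / 45
  c1 r0c0: 72 / 8 / 72
  c2 r0c0: 54 / 6 / 54

register = 6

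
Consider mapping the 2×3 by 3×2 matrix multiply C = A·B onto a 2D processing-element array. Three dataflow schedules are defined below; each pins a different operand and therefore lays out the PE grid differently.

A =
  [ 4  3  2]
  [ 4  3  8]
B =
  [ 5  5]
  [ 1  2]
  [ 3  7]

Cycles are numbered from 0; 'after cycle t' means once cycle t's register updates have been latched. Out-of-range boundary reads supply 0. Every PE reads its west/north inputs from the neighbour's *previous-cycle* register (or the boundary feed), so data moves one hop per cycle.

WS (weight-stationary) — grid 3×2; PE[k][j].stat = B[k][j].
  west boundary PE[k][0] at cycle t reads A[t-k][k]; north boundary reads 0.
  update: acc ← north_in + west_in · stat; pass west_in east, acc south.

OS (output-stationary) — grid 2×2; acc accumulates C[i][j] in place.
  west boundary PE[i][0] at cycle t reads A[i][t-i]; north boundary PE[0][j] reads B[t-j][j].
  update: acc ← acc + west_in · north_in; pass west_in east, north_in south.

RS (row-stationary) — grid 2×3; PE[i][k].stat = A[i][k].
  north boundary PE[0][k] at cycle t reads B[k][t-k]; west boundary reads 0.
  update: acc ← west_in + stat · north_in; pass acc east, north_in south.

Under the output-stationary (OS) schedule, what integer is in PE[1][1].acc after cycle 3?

PE[1][1].acc = 26

Tracing OS — 2×2 array, target PE[1][1]:
  cycle 0: PE[0][1] → acc 0, east 0, south 0
  cycle 0: PE[1][0] → acc 0, east 0, south 0
  cycle 0: PE[1][1] → acc 0, east 0, south 0
  cycle 1: PE[0][1] → acc 20, east 4, south 5
  cycle 1: PE[1][0] → acc 20, east 4, south 5
  cycle 1: PE[1][1] → acc 0, east 0, south 0
  cycle 2: PE[0][1] → acc 26, east 3, south 2
  cycle 2: PE[1][0] → acc 23, east 3, south 1
  cycle 2: PE[1][1] → acc 20, east 4, south 5
  cycle 3: PE[0][1] → acc 40, east 2, south 7
  cycle 3: PE[1][0] → acc 47, east 8, south 3
  cycle 3: PE[1][1] → acc 26, east 3, south 2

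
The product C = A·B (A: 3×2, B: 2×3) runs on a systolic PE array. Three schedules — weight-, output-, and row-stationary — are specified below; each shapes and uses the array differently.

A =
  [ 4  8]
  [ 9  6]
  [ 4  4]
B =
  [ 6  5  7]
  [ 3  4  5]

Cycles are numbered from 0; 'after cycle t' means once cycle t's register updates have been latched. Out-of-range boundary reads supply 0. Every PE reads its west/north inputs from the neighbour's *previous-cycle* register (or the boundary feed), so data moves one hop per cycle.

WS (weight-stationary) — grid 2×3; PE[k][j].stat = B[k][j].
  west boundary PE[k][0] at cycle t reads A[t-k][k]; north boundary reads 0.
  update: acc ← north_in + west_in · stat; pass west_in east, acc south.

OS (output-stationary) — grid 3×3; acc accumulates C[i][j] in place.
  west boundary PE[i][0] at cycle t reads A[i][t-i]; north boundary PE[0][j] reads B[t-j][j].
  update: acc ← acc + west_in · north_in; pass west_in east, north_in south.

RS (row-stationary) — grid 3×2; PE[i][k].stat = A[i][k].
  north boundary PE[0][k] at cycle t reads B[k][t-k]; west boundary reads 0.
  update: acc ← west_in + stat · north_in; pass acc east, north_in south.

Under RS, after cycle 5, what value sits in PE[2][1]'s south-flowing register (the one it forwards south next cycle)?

register = 5

RS (3×2). Following PE[2][1] plus its west/north inputs:
  cycle 0: PE[1][1] → acc 0, east 0, south 0
  cycle 0: PE[2][0] → acc 0, east 0, south 0
  cycle 0: PE[2][1] → acc 0, east 0, south 0
  cycle 1: PE[1][1] → acc 0, east 0, south 0
  cycle 1: PE[2][0] → acc 0, east 0, south 0
  cycle 1: PE[2][1] → acc 0, east 0, south 0
  cycle 2: PE[1][1] → acc 72, east 72, south 3
  cycle 2: PE[2][0] → acc 24, east 24, south 6
  cycle 2: PE[2][1] → acc 0, east 0, south 0
  cycle 3: PE[1][1] → acc 69, east 69, south 4
  cycle 3: PE[2][0] → acc 20, east 20, south 5
  cycle 3: PE[2][1] → acc 36, east 36, south 3
  cycle 4: PE[1][1] → acc 93, east 93, south 5
  cycle 4: PE[2][0] → acc 28, east 28, south 7
  cycle 4: PE[2][1] → acc 36, east 36, south 4
  cycle 5: PE[1][1] → acc 0, east 0, south 0
  cycle 5: PE[2][0] → acc 0, east 0, south 0
  cycle 5: PE[2][1] → acc 48, east 48, south 5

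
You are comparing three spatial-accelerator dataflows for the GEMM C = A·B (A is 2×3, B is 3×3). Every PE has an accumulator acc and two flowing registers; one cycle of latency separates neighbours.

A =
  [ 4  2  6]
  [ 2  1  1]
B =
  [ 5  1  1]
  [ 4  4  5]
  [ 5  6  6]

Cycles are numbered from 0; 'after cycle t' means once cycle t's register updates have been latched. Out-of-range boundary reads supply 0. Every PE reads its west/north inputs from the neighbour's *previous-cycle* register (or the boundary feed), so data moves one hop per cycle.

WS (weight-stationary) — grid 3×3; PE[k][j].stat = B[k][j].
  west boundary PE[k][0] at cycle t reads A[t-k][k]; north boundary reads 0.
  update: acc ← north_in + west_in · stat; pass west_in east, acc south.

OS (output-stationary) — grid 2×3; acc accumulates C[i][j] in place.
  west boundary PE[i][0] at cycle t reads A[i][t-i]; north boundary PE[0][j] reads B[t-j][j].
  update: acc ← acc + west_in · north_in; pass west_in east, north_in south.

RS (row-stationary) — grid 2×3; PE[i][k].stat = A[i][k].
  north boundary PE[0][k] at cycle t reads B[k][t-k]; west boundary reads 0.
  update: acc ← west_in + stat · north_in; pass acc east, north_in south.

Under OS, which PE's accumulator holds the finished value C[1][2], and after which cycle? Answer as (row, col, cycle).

(row, col, cycle) = (1, 2, 5)

Under OS, C[1][2] lands at PE[1][2]:
  [0] (1,2) acc=0 (h:0 v:0)
  [1] (1,2) acc=0 (h:0 v:0)
  [2] (1,2) acc=0 (h:0 v:0)
  [3] (1,2) acc=2 (h:2 v:1)
  [4] (1,2) acc=7 (h:1 v:5)
  [5] (1,2) acc=13 (h:1 v:6)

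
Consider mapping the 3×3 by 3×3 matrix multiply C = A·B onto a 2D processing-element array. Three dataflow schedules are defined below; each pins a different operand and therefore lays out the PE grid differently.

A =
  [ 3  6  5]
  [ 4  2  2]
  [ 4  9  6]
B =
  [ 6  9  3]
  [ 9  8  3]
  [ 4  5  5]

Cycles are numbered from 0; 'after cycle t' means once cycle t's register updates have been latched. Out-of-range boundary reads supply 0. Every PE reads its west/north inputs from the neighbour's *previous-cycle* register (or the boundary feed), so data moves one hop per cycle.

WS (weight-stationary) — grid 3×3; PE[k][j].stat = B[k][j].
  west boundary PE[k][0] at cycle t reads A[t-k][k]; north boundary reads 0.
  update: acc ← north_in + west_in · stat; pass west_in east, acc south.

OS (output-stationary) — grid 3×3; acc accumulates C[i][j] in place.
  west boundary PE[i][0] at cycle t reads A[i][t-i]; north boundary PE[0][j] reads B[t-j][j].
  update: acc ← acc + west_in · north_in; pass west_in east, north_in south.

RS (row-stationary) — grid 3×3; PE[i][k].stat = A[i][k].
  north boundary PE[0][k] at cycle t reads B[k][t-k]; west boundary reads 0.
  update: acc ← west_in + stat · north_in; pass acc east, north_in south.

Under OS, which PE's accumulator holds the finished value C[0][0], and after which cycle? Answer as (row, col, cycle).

OS: C[0][0] accumulates in PE[0][0]:
  c0 r0c0: 18 / 3 / 6
  c1 r0c0: 72 / 6 / 9
  c2 r0c0: 92 / 5 / 4

(row, col, cycle) = (0, 0, 2)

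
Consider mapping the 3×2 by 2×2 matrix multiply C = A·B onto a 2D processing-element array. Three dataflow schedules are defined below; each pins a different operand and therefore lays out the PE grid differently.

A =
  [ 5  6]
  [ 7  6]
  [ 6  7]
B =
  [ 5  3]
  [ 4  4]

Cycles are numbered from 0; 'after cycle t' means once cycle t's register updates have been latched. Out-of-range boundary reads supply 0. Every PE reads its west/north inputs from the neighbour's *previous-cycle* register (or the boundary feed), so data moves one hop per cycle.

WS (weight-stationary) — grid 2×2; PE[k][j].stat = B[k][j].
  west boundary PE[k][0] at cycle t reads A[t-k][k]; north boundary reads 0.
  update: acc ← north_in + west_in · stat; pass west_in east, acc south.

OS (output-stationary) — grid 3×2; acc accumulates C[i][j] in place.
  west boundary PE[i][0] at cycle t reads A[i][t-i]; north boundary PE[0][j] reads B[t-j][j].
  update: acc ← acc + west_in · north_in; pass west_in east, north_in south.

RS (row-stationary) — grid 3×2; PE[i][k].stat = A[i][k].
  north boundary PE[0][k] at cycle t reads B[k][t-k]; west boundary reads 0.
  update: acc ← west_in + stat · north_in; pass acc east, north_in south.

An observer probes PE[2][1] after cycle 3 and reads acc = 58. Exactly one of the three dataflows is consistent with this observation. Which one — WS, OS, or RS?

WS: PE[2][1] is outside its 2×2 grid.
Under OS (3×2), PE[2][1]:
  cycle 0: PE[2][1] → acc 0, east 0, south 0
  cycle 1: PE[2][1] → acc 0, east 0, south 0
  cycle 2: PE[2][1] → acc 0, east 0, south 0
  cycle 3: PE[2][1] → acc 18, east 6, south 3
Under RS (3×2), PE[2][1]:
  cycle 0: PE[2][1] → acc 0, east 0, south 0
  cycle 1: PE[2][1] → acc 0, east 0, south 0
  cycle 2: PE[2][1] → acc 0, east 0, south 0
  cycle 3: PE[2][1] → acc 58, east 58, south 4

dataflow = RS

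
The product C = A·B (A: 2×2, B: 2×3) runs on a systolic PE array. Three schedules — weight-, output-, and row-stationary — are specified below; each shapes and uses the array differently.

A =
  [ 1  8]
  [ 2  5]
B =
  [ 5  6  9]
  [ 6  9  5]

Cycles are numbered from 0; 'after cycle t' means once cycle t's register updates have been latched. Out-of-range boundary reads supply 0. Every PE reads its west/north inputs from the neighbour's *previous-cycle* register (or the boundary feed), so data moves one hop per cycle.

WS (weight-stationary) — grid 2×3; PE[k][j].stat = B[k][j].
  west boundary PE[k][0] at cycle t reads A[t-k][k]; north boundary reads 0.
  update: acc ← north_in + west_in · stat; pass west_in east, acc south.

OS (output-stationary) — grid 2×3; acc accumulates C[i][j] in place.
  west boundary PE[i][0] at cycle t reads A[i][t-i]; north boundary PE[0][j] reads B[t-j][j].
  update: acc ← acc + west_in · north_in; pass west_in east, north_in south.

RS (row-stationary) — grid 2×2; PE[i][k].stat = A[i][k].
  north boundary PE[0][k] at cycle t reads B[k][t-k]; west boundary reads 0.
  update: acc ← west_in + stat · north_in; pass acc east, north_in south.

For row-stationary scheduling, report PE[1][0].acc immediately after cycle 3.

RS 2×2: PE[1][0] cycle-by-cycle (with neighbour feeds):
  step 0 · PE0,0: acc=5; fwd→5 fwd↓5
  step 0 · PE1,0: acc=0; fwd→0 fwd↓0
  step 1 · PE0,0: acc=6; fwd→6 fwd↓6
  step 1 · PE1,0: acc=10; fwd→10 fwd↓5
  step 2 · PE0,0: acc=9; fwd→9 fwd↓9
  step 2 · PE1,0: acc=12; fwd→12 fwd↓6
  step 3 · PE0,0: acc=0; fwd→0 fwd↓0
  step 3 · PE1,0: acc=18; fwd→18 fwd↓9

PE[1][0].acc = 18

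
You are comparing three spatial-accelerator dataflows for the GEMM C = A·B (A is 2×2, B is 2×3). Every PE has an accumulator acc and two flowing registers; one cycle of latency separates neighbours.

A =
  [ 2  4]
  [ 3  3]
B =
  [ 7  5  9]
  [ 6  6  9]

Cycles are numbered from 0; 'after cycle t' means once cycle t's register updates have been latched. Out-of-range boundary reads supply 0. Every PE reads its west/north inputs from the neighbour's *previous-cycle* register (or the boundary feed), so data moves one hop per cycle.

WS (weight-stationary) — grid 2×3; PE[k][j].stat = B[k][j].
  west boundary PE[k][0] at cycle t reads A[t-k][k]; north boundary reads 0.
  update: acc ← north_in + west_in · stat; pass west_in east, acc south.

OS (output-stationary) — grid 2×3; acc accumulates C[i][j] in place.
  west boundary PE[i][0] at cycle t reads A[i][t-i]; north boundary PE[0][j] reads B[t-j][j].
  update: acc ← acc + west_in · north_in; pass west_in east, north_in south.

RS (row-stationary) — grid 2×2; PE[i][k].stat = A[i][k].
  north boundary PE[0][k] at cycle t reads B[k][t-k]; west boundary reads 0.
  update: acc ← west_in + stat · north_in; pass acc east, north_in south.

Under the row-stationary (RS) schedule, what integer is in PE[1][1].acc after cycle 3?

PE[1][1].acc = 33

RS (2×2). Following PE[1][1] plus its west/north inputs:
  c0 r0c1: 0 / 0 / 0
  c0 r1c0: 0 / 0 / 0
  c0 r1c1: 0 / 0 / 0
  c1 r0c1: 38 / 38 / 6
  c1 r1c0: 21 / 21 / 7
  c1 r1c1: 0 / 0 / 0
  c2 r0c1: 34 / 34 / 6
  c2 r1c0: 15 / 15 / 5
  c2 r1c1: 39 / 39 / 6
  c3 r0c1: 54 / 54 / 9
  c3 r1c0: 27 / 27 / 9
  c3 r1c1: 33 / 33 / 6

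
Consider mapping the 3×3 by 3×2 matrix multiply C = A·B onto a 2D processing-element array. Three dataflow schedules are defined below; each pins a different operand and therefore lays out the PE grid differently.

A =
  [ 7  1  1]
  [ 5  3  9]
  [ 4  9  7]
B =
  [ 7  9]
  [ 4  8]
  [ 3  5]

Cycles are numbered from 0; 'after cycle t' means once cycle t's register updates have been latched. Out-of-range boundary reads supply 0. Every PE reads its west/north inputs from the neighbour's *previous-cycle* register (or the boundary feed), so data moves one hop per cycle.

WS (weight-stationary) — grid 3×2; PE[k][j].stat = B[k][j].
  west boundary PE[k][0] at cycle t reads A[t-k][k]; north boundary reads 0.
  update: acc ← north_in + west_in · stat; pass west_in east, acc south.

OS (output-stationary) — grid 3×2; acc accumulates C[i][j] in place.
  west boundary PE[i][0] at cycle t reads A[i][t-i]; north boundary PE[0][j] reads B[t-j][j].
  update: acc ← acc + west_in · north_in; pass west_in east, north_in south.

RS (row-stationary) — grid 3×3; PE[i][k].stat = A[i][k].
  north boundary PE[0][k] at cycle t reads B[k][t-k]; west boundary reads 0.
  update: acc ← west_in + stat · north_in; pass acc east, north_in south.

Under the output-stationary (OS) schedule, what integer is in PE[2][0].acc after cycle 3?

OS on a 3×2 grid — tracing PE[2][0] and its feeders:
  t=0 PE[1][0]: acc=0 h=0 v=0
  t=0 PE[2][0]: acc=0 h=0 v=0
  t=1 PE[1][0]: acc=35 h=5 v=7
  t=1 PE[2][0]: acc=0 h=0 v=0
  t=2 PE[1][0]: acc=47 h=3 v=4
  t=2 PE[2][0]: acc=28 h=4 v=7
  t=3 PE[1][0]: acc=74 h=9 v=3
  t=3 PE[2][0]: acc=64 h=9 v=4

PE[2][0].acc = 64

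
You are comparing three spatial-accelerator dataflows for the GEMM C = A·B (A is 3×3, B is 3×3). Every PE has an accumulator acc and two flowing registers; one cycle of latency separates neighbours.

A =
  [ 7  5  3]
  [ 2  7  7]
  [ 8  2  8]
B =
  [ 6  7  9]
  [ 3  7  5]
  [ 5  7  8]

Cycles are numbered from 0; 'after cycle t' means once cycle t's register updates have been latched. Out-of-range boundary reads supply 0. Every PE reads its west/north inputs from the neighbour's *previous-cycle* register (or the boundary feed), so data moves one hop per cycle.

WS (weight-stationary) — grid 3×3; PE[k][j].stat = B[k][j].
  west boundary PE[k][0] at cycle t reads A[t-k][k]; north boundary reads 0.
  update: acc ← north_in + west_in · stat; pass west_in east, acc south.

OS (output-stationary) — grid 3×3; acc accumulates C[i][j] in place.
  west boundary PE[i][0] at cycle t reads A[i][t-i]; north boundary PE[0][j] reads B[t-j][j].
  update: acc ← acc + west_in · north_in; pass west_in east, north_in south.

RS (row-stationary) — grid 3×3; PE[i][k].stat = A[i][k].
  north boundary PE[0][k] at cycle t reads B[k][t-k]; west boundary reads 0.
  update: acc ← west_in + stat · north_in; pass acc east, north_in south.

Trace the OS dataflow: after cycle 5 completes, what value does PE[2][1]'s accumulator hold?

PE[2][1].acc = 126

OS on a 3×3 grid — tracing PE[2][1] and its feeders:
  0: (1,1).acc=0  regs=<0,0>
  0: (2,0).acc=0  regs=<0,0>
  0: (2,1).acc=0  regs=<0,0>
  1: (1,1).acc=0  regs=<0,0>
  1: (2,0).acc=0  regs=<0,0>
  1: (2,1).acc=0  regs=<0,0>
  2: (1,1).acc=14  regs=<2,7>
  2: (2,0).acc=48  regs=<8,6>
  2: (2,1).acc=0  regs=<0,0>
  3: (1,1).acc=63  regs=<7,7>
  3: (2,0).acc=54  regs=<2,3>
  3: (2,1).acc=56  regs=<8,7>
  4: (1,1).acc=112  regs=<7,7>
  4: (2,0).acc=94  regs=<8,5>
  4: (2,1).acc=70  regs=<2,7>
  5: (1,1).acc=112  regs=<0,0>
  5: (2,0).acc=94  regs=<0,0>
  5: (2,1).acc=126  regs=<8,7>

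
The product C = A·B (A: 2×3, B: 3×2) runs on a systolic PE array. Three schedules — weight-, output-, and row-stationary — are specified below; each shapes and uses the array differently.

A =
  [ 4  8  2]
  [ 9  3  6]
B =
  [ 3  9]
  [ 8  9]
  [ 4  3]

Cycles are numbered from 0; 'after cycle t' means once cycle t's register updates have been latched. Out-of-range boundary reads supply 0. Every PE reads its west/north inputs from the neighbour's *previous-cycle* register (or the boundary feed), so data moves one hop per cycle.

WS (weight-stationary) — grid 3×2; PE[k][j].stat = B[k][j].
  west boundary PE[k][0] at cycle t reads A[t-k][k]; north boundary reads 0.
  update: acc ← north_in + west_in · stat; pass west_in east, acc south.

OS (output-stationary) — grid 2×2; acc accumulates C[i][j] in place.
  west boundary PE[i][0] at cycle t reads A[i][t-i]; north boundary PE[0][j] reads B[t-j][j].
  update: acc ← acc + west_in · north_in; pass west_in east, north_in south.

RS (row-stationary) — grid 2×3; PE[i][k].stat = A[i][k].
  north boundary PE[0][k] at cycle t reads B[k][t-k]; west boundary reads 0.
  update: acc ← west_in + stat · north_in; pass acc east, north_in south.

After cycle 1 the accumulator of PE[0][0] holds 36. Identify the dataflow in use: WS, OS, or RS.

dataflow = RS

WS (3×2 grid), PE[0][0]:
  step 0 · PE0,0: acc=12; fwd→4 fwd↓12
  step 1 · PE0,0: acc=27; fwd→9 fwd↓27
OS (2×2 grid), PE[0][0]:
  step 0 · PE0,0: acc=12; fwd→4 fwd↓3
  step 1 · PE0,0: acc=76; fwd→8 fwd↓8
RS (2×3 grid), PE[0][0]:
  step 0 · PE0,0: acc=12; fwd→12 fwd↓3
  step 1 · PE0,0: acc=36; fwd→36 fwd↓9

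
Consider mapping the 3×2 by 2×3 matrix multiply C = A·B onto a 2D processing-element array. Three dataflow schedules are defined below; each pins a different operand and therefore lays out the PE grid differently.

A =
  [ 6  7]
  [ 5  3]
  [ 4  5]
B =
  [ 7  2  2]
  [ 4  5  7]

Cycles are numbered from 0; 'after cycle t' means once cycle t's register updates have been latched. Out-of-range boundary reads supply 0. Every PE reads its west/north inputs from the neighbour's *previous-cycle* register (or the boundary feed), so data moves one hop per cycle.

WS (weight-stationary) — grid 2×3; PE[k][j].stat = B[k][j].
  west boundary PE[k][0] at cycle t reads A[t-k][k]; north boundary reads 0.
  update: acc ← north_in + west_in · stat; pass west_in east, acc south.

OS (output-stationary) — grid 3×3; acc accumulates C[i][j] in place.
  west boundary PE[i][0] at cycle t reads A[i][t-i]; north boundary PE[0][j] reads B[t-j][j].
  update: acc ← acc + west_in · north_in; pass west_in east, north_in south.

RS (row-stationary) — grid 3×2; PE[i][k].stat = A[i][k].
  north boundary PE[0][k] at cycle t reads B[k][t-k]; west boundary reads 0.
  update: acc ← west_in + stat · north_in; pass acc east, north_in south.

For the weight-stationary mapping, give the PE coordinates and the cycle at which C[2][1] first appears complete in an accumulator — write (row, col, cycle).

(row, col, cycle) = (1, 1, 4)

WS — PE[1][1] is where C[2][1] collects:
  cycle 0: PE[1][1] → acc 0, east 0, south 0
  cycle 1: PE[1][1] → acc 0, east 0, south 0
  cycle 2: PE[1][1] → acc 47, east 7, south 47
  cycle 3: PE[1][1] → acc 25, east 3, south 25
  cycle 4: PE[1][1] → acc 33, east 5, south 33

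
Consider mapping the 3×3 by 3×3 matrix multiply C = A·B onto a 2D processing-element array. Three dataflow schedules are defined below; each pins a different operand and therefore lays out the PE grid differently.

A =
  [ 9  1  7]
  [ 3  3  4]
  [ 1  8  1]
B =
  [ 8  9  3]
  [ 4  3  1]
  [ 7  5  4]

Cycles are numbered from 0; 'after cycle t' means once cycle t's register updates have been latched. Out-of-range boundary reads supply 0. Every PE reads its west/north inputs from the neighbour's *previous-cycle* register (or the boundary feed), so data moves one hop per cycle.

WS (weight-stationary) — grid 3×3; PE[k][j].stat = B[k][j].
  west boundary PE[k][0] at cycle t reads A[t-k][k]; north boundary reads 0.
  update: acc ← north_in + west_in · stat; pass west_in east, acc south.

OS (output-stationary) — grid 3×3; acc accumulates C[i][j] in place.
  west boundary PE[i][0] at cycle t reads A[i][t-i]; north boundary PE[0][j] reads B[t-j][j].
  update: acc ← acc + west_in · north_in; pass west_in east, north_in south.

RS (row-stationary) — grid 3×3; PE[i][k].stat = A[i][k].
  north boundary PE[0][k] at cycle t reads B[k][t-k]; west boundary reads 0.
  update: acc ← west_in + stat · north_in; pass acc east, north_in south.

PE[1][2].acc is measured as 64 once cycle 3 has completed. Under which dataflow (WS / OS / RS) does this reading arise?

— WS: 3×3; PE[1][2] trace:
  [0] (1,2) acc=0 (h:0 v:0)
  [1] (1,2) acc=0 (h:0 v:0)
  [2] (1,2) acc=0 (h:0 v:0)
  [3] (1,2) acc=28 (h:1 v:28)
— OS: 3×3; PE[1][2] trace:
  [0] (1,2) acc=0 (h:0 v:0)
  [1] (1,2) acc=0 (h:0 v:0)
  [2] (1,2) acc=0 (h:0 v:0)
  [3] (1,2) acc=9 (h:3 v:3)
— RS: 3×3; PE[1][2] trace:
  [0] (1,2) acc=0 (h:0 v:0)
  [1] (1,2) acc=0 (h:0 v:0)
  [2] (1,2) acc=0 (h:0 v:0)
  [3] (1,2) acc=64 (h:64 v:7)

dataflow = RS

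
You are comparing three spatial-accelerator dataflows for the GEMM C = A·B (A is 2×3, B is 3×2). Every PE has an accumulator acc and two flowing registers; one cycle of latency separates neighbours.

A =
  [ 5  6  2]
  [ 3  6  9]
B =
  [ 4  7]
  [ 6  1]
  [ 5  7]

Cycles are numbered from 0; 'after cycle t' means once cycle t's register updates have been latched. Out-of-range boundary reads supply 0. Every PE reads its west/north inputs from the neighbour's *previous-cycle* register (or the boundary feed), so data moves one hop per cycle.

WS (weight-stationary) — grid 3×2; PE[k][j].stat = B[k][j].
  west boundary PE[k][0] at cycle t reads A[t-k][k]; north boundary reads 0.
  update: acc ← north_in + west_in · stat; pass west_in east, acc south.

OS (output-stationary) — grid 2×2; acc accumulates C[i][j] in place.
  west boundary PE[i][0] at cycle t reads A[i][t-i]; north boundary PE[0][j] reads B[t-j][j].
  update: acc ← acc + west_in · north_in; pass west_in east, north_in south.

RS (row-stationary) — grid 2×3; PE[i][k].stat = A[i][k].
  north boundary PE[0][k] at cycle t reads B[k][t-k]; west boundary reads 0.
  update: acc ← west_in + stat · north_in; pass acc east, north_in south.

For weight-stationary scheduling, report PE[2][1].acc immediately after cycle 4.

WS (3×2). Following PE[2][1] plus its west/north inputs:
  step 0 · PE1,1: acc=0; fwd→0 fwd↓0
  step 0 · PE2,0: acc=0; fwd→0 fwd↓0
  step 0 · PE2,1: acc=0; fwd→0 fwd↓0
  step 1 · PE1,1: acc=0; fwd→0 fwd↓0
  step 1 · PE2,0: acc=0; fwd→0 fwd↓0
  step 1 · PE2,1: acc=0; fwd→0 fwd↓0
  step 2 · PE1,1: acc=41; fwd→6 fwd↓41
  step 2 · PE2,0: acc=66; fwd→2 fwd↓66
  step 2 · PE2,1: acc=0; fwd→0 fwd↓0
  step 3 · PE1,1: acc=27; fwd→6 fwd↓27
  step 3 · PE2,0: acc=93; fwd→9 fwd↓93
  step 3 · PE2,1: acc=55; fwd→2 fwd↓55
  step 4 · PE1,1: acc=0; fwd→0 fwd↓0
  step 4 · PE2,0: acc=0; fwd→0 fwd↓0
  step 4 · PE2,1: acc=90; fwd→9 fwd↓90

PE[2][1].acc = 90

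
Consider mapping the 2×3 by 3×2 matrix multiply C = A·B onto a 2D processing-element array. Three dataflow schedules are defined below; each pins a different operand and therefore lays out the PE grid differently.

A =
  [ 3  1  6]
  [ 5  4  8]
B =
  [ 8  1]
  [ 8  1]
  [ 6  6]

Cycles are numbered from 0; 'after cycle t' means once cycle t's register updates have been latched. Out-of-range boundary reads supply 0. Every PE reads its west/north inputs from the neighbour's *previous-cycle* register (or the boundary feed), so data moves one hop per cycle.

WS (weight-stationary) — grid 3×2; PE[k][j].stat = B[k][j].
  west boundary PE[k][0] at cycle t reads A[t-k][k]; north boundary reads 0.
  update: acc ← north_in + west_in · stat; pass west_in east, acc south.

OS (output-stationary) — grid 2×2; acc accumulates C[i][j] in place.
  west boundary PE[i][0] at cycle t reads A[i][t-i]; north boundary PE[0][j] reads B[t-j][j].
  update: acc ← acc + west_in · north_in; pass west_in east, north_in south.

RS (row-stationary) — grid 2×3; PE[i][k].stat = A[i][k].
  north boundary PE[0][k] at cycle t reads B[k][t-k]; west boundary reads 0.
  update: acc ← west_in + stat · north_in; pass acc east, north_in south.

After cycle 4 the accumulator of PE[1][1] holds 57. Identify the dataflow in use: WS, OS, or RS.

dataflow = OS

WS [3×2] PE[1][1] across cycles:
  t=0 PE[1][1]: acc=0 h=0 v=0
  t=1 PE[1][1]: acc=0 h=0 v=0
  t=2 PE[1][1]: acc=4 h=1 v=4
  t=3 PE[1][1]: acc=9 h=4 v=9
  t=4 PE[1][1]: acc=0 h=0 v=0
OS [2×2] PE[1][1] across cycles:
  t=0 PE[1][1]: acc=0 h=0 v=0
  t=1 PE[1][1]: acc=0 h=0 v=0
  t=2 PE[1][1]: acc=5 h=5 v=1
  t=3 PE[1][1]: acc=9 h=4 v=1
  t=4 PE[1][1]: acc=57 h=8 v=6
RS [2×3] PE[1][1] across cycles:
  t=0 PE[1][1]: acc=0 h=0 v=0
  t=1 PE[1][1]: acc=0 h=0 v=0
  t=2 PE[1][1]: acc=72 h=72 v=8
  t=3 PE[1][1]: acc=9 h=9 v=1
  t=4 PE[1][1]: acc=0 h=0 v=0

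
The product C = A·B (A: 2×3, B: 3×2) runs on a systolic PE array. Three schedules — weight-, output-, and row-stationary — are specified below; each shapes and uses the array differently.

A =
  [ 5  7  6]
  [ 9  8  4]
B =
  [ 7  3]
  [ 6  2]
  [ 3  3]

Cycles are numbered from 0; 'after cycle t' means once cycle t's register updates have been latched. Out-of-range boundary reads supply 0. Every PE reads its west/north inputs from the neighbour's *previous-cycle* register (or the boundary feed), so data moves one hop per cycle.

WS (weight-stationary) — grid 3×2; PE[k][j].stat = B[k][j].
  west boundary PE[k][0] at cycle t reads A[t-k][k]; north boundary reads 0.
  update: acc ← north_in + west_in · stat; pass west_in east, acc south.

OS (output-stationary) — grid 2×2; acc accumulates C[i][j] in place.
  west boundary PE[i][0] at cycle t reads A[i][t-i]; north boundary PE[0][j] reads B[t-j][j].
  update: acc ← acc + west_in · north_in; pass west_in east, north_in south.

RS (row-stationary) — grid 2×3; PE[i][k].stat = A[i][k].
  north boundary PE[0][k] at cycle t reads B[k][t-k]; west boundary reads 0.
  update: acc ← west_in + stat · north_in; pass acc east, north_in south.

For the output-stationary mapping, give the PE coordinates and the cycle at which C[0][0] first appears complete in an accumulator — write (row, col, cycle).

(row, col, cycle) = (0, 0, 2)

Under OS, C[0][0] lands at PE[0][0]:
  c0 r0c0: 35 / 5 / 7
  c1 r0c0: 77 / 7 / 6
  c2 r0c0: 95 / 6 / 3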